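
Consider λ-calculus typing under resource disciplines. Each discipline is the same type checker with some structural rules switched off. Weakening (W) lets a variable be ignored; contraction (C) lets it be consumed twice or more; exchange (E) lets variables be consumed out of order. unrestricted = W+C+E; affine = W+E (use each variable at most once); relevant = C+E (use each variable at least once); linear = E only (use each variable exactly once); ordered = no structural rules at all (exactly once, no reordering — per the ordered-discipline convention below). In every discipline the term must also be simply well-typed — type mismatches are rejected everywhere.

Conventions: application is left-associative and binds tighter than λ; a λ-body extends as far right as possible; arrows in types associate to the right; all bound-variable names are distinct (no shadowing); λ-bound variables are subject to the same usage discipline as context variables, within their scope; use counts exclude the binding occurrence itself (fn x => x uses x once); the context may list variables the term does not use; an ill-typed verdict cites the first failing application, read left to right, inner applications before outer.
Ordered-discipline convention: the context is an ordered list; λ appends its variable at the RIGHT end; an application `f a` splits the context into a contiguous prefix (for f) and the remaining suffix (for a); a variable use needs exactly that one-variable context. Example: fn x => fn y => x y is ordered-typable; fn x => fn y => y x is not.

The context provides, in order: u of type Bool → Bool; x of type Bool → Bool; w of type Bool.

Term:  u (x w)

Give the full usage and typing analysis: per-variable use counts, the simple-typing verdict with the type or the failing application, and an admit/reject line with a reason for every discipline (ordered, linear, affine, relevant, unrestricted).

counts: u: 1×, x: 1×, w: 1×
order of uses: u, x, w
typing: well-typed at Bool
ordered: ✓ — u, x, w: once each, no exchange needed
linear: ✓ — each of u, x, w used exactly once
affine: ✓ — at most one use each (u, x, w)
relevant: ✓ — every one of u, x, w appears
unrestricted: ✓ — typability at Bool is all that's needed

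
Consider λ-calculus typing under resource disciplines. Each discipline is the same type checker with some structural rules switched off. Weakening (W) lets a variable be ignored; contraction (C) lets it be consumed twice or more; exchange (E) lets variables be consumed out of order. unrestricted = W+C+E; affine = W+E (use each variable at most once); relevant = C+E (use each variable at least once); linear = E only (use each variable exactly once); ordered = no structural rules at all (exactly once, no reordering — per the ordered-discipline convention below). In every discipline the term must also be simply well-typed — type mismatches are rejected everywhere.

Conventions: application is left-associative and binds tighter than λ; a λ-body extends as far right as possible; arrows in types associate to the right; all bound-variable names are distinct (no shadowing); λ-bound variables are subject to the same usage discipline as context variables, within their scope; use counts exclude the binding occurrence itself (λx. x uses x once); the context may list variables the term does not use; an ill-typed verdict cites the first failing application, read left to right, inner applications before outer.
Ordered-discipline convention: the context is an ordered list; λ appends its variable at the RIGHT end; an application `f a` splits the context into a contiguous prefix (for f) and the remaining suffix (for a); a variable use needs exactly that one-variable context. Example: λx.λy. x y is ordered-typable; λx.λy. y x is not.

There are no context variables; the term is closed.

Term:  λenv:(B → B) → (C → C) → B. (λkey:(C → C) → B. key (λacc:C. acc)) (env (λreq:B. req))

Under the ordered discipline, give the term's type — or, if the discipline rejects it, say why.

term : ((B → B) → (C → C) → B) → B
variable uses: env (λ-bound): 1; key (λ-bound): 1; acc (λ-bound): 1; req (λ-bound): 1
uses in reading order: key, acc, env, req
typing: well-typed — term : ((B → B) → (C → C) → B) → B
all disciplines: ordered ✓, linear ✓, affine ✓, relevant ✓, unrestricted ✓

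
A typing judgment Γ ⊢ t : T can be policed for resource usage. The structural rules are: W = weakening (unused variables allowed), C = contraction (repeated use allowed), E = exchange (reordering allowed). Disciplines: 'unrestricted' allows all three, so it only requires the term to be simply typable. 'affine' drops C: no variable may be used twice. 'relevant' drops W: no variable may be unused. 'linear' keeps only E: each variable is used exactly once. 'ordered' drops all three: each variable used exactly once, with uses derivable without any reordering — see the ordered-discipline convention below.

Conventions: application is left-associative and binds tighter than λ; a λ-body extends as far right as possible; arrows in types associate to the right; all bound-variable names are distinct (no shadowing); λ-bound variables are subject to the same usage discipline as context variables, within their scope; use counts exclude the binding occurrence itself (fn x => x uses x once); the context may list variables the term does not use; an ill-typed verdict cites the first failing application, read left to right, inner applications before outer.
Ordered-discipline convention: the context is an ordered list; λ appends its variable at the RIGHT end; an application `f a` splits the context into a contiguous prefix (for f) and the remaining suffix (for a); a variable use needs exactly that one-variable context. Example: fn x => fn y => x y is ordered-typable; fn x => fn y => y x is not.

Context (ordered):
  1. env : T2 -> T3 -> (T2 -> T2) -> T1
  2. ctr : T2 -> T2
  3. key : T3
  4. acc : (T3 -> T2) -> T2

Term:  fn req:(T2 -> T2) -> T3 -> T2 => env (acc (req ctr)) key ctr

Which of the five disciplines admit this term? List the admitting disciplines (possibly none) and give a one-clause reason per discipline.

admitted in: relevant, unrestricted
usage: env=1, ctr=2, key=1, acc=1, req (λ-bound)=1
order of uses: env, acc, req, ctr, key, ctr
typing: the term checks, with type ((T2 -> T2) -> T3 -> T2) -> T1
ordered: ✗, uses contraction: ctr ×2
linear: ✗, uses contraction: ctr ×2
affine: ✗, uses contraction: ctr ×2
relevant: ✓, none of env, ctr, key, acc, req goes unused
unrestricted: ✓, type-checks (((T2 -> T2) -> T3 -> T2) -> T1) and nothing is barred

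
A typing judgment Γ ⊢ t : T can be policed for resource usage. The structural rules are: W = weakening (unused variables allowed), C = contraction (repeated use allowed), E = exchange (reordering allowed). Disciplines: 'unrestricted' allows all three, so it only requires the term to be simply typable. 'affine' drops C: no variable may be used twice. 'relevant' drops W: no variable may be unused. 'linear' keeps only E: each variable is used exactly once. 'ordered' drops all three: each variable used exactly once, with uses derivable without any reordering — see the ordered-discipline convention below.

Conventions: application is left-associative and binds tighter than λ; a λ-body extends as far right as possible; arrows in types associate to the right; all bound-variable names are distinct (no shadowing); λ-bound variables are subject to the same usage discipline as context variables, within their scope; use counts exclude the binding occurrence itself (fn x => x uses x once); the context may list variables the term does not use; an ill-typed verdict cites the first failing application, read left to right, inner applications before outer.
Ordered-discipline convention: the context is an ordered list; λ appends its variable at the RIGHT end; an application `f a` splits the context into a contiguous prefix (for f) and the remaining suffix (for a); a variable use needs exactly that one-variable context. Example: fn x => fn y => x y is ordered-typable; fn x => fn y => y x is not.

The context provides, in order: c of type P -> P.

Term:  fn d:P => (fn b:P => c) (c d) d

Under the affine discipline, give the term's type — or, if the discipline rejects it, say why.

not well-typed under affine — needs contraction — c ×2, d ×2
variable uses: c=2, d (bound)=2, b (bound)=0
use order (left to right): c, c, d, d
typing: ✓ — P -> P
all disciplines: ordered ✗, linear ✗, affine ✗, relevant ✗, unrestricted ✓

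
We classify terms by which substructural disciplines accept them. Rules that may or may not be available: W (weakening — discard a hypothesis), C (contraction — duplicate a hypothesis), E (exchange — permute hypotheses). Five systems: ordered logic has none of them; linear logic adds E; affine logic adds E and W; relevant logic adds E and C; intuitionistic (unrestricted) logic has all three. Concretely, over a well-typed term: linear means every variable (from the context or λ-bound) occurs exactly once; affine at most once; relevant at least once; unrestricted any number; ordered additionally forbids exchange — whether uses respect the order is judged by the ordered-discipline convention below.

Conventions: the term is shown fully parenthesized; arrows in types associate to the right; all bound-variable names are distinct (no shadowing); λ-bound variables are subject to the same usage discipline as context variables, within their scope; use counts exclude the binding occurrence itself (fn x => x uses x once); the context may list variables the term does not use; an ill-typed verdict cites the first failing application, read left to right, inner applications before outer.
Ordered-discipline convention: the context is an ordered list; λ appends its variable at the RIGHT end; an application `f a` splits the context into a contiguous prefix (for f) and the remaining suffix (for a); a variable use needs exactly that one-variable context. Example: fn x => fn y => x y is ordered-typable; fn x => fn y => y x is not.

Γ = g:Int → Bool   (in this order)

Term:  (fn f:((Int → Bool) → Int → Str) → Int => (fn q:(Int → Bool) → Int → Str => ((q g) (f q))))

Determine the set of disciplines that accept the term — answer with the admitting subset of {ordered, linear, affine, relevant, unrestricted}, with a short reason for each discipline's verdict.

admitted by: relevant, unrestricted
use counts: g ×1; f (bound) ×1; q (bound) ×2
use order (left to right): q, g, f, q
typing: the term checks, with type (((Int → Bool) → Int → Str) → Int) → ((Int → Bool) → Int → Str) → Str
ordered: ✗, repeated use of q ×2
linear: ✗, repeated use of q ×2
affine: ✗, repeated use of q ×2
relevant: ✓, at least one use each (g, f, q)
unrestricted: ✓, typability at (((Int → Bool) → Int → Str) → Int) → ((Int → Bool) → Int → Str) → Str is all that's needed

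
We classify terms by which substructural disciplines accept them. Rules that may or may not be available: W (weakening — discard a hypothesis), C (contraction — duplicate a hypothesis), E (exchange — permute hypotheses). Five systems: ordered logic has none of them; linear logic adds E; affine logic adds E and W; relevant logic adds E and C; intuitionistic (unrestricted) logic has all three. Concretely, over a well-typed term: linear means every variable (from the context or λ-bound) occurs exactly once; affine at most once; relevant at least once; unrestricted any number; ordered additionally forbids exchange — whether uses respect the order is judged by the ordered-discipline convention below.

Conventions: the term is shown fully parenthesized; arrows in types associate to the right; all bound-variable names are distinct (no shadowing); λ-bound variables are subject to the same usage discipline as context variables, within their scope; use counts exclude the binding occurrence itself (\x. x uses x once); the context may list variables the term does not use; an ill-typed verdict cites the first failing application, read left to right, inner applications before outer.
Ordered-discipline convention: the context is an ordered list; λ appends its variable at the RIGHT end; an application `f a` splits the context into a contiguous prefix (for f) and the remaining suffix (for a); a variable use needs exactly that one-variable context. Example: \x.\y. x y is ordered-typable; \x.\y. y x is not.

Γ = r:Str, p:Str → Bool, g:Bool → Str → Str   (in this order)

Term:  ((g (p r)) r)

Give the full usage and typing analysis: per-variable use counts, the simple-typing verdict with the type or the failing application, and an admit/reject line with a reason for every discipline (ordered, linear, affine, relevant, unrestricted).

variable uses: r: 2×; p: 1×; g: 1×
order of uses: g, p, r, r
typing: well-typed at Str
ordered: ✗, r ×2 used more than once (contraction)
linear: ✗, r ×2 used more than once (contraction)
affine: ✗, r ×2 used more than once (contraction)
relevant: ✓, r, p, g: all used, weakening unneeded
unrestricted: ✓, typability at Str is all that's needed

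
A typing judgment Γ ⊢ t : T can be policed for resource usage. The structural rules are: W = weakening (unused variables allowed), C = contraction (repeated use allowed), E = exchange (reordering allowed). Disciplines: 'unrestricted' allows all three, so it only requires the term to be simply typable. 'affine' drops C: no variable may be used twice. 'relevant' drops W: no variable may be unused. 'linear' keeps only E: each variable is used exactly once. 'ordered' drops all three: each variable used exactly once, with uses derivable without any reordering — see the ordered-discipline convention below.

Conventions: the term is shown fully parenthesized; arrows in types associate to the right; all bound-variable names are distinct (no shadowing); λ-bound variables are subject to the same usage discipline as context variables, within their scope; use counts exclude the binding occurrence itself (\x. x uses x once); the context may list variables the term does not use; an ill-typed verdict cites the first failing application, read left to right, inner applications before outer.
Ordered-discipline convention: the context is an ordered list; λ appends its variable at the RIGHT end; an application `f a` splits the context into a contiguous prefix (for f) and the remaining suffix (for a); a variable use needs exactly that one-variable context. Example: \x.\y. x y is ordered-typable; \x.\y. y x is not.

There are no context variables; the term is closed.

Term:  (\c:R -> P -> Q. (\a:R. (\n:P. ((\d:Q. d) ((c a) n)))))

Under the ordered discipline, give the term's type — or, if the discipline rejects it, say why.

term : (R -> P -> Q) -> R -> P -> Q
usage: c [bound]: 1; a [bound]: 1; n [bound]: 1; d [bound]: 1
left-to-right use order: d, c, a, n
typing: well-typed — term : (R -> P -> Q) -> R -> P -> Q
summary: ordered ✓; linear ✓; affine ✓; relevant ✓; unrestricted ✓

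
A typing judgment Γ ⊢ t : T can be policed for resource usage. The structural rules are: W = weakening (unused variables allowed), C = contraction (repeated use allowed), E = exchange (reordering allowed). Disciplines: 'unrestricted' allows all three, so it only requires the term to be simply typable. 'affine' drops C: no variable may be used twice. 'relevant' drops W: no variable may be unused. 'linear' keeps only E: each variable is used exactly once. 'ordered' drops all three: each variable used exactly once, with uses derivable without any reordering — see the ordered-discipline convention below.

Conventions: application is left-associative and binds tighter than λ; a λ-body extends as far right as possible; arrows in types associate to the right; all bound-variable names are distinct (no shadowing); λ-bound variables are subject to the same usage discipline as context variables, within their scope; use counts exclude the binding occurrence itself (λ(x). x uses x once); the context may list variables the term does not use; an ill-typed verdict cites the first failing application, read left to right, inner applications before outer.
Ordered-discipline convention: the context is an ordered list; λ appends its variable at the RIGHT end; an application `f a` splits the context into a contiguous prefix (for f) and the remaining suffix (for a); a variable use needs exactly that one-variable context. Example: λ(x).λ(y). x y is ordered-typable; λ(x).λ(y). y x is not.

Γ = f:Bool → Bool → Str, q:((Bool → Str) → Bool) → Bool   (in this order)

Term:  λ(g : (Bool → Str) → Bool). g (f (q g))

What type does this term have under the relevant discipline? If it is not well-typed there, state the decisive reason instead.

term : ((Bool → Str) → Bool) → Bool
counts: f: 1, q: 1, g (bound): 2
use order (left to right): g, f, q, g
typing: ✓ — ((Bool → Str) → Bool) → Bool
all disciplines: ordered ✗; linear ✗; affine ✗; relevant ✓; unrestricted ✓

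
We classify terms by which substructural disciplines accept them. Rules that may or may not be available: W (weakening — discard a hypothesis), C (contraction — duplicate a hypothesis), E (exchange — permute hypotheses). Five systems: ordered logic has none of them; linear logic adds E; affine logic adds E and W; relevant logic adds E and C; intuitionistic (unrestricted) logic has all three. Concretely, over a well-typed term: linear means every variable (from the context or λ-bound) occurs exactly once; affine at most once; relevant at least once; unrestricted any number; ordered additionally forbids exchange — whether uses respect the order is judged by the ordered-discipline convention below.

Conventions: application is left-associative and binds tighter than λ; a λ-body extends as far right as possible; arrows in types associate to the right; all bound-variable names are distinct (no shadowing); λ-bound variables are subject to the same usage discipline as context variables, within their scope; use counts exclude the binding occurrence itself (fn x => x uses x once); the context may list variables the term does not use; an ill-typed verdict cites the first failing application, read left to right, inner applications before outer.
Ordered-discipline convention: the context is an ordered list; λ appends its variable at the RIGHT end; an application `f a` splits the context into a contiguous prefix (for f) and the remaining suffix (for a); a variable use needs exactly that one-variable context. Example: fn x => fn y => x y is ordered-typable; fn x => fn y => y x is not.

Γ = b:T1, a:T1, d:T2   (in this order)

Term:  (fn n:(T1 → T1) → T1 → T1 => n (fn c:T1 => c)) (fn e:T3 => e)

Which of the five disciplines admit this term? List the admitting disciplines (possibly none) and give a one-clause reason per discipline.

admitted by: none
variable uses: b=0; a=0; d=0; n [bound]=1; c [bound]=1; e [bound]=1
left-to-right use order: n, c, e
typing: ill-typed: a function awaiting (T1 → T1) → T1 → T1 gets T3 → T3
ordered ✗ (the type mismatch rejects it)
linear ✗ (not simply typable)
affine ✗ (fails simple typing)
relevant ✗ (a type mismatch blocks all five)
unrestricted ✗ (the type mismatch rejects it)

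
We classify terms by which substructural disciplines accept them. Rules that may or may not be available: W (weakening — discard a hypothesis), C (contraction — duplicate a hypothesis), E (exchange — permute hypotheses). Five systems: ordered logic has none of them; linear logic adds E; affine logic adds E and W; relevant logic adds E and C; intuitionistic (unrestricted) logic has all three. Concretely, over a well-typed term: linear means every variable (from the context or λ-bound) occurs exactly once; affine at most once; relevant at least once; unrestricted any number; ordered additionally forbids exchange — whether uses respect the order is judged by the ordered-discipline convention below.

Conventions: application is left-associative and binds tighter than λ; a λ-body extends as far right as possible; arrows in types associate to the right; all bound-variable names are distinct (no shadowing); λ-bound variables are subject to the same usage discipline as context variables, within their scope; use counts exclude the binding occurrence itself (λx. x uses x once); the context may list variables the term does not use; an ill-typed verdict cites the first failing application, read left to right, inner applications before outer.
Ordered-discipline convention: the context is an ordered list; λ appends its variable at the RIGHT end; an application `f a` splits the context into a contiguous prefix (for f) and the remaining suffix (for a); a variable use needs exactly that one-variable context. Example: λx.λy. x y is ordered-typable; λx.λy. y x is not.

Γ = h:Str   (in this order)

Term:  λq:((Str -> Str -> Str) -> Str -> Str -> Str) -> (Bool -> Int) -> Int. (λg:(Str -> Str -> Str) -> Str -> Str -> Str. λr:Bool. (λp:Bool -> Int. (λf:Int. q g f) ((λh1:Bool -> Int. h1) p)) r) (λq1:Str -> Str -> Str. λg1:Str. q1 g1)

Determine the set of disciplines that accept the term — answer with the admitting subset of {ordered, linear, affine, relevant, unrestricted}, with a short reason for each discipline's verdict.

admitted by: none
usage: h: 0×; q (bound): 1×; g (bound): 1×; r (bound): 1×; p (bound): 1×; f (bound): 1×; h1 (bound): 1×; q1 (bound): 1×; g1 (bound): 1×
left-to-right use order: q, g, f, h1, p, r, q1, g1
typing: ill-typed: an argument Int mismatches the expected Bool -> Int
ordered: ✗, a type mismatch blocks all five
linear: ✗, the type mismatch rejects it
affine: ✗, not simply typable
relevant: ✗, fails simple typing
unrestricted: ✗, a type mismatch blocks all five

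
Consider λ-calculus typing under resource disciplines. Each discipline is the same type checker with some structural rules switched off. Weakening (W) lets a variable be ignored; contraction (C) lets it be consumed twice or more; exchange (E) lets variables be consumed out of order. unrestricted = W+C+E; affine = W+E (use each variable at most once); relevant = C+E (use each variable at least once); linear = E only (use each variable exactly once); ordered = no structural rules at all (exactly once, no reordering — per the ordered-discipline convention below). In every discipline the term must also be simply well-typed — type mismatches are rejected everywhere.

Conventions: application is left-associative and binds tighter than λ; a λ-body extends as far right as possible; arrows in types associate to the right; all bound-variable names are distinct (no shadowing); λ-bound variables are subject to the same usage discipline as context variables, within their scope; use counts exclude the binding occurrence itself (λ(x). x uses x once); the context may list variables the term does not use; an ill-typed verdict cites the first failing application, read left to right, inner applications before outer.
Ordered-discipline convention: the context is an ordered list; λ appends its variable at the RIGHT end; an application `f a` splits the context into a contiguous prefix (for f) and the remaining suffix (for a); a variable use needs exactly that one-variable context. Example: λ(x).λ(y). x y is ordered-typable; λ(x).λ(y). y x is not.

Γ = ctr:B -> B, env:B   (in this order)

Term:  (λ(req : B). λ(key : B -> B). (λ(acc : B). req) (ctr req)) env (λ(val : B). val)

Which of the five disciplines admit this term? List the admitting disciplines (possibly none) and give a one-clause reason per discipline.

admitted by: unrestricted
variable uses: ctr: 1, env: 1, req (bound): 2, key (bound): 0, acc (bound): 0, val (bound): 1
use order (left to right): req, ctr, req, env, val
typing: ✓ — B
ordered ✗ (needs contraction — req ×2; unused: key, acc — weakening required)
linear ✗ (needs contraction — req ×2; unused: key, acc — weakening required)
affine ✗ (needs contraction — req ×2)
relevant ✗ (unused: key, acc — weakening required)
unrestricted ✓ (typability at B is all that's needed)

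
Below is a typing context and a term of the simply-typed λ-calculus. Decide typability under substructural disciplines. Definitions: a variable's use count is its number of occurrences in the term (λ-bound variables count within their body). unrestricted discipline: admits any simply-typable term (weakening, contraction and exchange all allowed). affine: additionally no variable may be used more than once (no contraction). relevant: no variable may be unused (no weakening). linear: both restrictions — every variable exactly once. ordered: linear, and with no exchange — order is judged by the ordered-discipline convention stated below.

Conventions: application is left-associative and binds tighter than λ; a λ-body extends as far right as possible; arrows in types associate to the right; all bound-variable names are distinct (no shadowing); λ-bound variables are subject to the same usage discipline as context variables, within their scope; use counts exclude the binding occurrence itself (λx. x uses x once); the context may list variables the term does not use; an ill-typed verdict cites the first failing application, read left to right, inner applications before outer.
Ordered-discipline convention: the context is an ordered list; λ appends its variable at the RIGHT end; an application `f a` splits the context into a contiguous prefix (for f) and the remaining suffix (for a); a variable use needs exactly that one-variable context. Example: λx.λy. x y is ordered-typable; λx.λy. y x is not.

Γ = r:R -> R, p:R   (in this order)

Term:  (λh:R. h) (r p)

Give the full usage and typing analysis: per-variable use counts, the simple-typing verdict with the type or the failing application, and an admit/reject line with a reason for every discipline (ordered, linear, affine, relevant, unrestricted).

usage: r=1; p=1; h [bound]=1
order of uses: h, r, p
typing: the term checks, with type R
ordered ✓ (r, p, h: once each, no exchange needed)
linear ✓ (each of r, p, h used exactly once)
affine ✓ (no duplicate uses among r, p, h)
relevant ✓ (at least one use each (r, p, h))
unrestricted ✓ (simply typable at R; W, C, E all held)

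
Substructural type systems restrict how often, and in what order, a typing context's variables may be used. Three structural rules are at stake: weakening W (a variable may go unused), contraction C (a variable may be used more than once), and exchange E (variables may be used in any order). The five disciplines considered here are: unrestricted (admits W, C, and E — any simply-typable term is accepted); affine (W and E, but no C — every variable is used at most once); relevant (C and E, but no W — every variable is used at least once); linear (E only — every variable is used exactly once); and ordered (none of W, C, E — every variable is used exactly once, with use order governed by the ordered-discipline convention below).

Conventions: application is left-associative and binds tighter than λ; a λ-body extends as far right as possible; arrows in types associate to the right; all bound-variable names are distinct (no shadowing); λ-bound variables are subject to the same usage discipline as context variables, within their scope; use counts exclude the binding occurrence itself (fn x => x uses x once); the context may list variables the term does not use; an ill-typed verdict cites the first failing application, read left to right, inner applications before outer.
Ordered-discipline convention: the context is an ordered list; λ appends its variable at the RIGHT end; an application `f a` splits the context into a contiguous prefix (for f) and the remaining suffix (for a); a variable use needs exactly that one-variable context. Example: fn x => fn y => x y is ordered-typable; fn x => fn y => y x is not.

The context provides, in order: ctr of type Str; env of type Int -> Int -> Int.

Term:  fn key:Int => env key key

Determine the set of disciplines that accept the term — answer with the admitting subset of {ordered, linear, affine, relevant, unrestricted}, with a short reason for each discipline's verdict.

admitted in: unrestricted
use counts: ctr ×0; env ×1; key (bound) ×2
order of uses: env, key, key
typing: well-typed at Int -> Int
ordered: ✗ — uses contraction: key ×2; unused: ctr — weakening required
linear: ✗ — uses contraction: key ×2; unused: ctr — weakening required
affine: ✗ — uses contraction: key ×2
relevant: ✗ — unused: ctr — weakening required
unrestricted: ✓ — simply typable at Int -> Int; W, C, E all held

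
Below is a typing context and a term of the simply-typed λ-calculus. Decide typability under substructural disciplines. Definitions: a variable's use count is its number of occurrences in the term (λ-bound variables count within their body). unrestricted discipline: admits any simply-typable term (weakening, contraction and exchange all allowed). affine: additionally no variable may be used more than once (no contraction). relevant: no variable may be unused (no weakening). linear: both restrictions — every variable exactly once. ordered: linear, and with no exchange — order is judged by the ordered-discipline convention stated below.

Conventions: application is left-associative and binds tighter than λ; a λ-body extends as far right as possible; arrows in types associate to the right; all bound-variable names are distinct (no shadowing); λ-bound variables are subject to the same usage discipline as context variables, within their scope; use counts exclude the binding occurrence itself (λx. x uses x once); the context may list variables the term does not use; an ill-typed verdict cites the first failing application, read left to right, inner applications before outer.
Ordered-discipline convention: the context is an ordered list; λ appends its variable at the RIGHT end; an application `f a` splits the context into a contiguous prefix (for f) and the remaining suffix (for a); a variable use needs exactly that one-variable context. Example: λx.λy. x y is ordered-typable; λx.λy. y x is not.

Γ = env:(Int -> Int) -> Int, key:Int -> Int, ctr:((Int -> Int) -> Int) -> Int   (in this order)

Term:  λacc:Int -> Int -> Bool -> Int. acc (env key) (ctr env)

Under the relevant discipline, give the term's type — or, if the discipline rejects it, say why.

term : (Int -> Int -> Bool -> Int) -> Bool -> Int
usage: env=2; key=1; ctr=1; acc [bound]=1
left-to-right use order: acc, env, key, ctr, env
typing: well-typed — term : (Int -> Int -> Bool -> Int) -> Bool -> Int
all disciplines: ordered ✗; linear ✗; affine ✗; relevant ✓; unrestricted ✓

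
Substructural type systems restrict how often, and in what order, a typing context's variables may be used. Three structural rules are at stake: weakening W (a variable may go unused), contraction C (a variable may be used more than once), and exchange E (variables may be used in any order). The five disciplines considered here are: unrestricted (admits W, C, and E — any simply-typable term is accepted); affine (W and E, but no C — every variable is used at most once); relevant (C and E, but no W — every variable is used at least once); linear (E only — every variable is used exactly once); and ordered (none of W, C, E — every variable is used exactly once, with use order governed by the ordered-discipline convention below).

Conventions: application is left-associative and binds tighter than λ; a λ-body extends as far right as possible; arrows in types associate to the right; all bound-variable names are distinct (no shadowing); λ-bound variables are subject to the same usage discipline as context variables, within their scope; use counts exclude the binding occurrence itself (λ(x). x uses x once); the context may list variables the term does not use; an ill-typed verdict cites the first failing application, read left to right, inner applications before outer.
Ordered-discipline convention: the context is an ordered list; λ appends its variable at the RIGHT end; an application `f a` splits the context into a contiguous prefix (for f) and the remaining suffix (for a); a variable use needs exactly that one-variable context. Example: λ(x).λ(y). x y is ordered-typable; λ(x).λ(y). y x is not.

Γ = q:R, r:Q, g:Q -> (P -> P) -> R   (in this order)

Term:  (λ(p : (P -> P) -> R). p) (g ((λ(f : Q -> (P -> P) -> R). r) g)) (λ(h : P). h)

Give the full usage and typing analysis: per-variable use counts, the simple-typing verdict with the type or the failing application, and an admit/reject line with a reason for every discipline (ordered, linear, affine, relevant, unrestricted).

variable uses: q=0, r=1, g=2, p (bound)=1, f (bound)=0, h (bound)=1
order of uses: p, g, r, g, h
typing: the term checks, with type R
ordered ✗ (needs contraction — g ×2; needs weakening: q, f unused)
linear ✗ (needs contraction — g ×2; needs weakening: q, f unused)
affine ✗ (needs contraction — g ×2)
relevant ✗ (needs weakening: q, f unused)
unrestricted ✓ (simply typable at R; W, C, E all held)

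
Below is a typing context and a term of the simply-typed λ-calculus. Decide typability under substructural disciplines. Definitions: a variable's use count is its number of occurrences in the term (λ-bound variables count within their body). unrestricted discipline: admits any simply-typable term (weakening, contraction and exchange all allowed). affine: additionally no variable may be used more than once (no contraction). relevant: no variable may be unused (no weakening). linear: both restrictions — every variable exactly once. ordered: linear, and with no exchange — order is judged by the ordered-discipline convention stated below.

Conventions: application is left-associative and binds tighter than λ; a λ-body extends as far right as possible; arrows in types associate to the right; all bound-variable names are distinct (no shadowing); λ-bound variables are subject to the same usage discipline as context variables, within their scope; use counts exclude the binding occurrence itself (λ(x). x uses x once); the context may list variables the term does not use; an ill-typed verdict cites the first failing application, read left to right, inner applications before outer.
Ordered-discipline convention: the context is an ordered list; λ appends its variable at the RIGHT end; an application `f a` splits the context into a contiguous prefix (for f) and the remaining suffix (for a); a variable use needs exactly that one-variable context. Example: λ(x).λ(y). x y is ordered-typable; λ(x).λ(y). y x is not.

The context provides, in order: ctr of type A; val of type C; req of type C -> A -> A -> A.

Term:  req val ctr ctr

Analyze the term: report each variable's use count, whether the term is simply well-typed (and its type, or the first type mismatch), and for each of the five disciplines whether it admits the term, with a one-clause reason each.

variable uses: ctr=2, val=1, req=1
order of uses: req, val, ctr, ctr
typing: ✓ — A
ordered: ✗, uses contraction: ctr ×2
linear: ✗, uses contraction: ctr ×2
affine: ✗, uses contraction: ctr ×2
relevant: ✓, every one of ctr, val, req appears
unrestricted: ✓, well-typed at A; no restrictions here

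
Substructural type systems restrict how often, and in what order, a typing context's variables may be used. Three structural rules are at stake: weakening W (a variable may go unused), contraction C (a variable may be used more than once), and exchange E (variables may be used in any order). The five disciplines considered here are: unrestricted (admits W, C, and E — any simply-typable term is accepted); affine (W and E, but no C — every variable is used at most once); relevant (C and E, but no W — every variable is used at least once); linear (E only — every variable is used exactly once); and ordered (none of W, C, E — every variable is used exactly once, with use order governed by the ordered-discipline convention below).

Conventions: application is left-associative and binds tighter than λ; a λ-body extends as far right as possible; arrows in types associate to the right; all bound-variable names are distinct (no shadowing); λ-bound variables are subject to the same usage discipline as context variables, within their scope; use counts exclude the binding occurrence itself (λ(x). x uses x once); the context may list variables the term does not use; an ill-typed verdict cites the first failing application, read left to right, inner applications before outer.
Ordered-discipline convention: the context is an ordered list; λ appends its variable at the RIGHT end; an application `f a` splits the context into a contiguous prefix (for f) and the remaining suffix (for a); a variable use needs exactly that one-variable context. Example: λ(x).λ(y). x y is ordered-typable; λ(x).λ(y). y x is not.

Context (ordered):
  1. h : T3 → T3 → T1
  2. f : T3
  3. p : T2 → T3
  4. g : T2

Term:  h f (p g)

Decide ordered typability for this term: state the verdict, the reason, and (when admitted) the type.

yes — h, f, p, g: once each, no exchange needed; term : T1
usage: h ×1; f ×1; p ×1; g ×1
use order (left to right): h, f, p, g
typing: ✓ — T1
all disciplines: ordered ✓; linear ✓; affine ✓; relevant ✓; unrestricted ✓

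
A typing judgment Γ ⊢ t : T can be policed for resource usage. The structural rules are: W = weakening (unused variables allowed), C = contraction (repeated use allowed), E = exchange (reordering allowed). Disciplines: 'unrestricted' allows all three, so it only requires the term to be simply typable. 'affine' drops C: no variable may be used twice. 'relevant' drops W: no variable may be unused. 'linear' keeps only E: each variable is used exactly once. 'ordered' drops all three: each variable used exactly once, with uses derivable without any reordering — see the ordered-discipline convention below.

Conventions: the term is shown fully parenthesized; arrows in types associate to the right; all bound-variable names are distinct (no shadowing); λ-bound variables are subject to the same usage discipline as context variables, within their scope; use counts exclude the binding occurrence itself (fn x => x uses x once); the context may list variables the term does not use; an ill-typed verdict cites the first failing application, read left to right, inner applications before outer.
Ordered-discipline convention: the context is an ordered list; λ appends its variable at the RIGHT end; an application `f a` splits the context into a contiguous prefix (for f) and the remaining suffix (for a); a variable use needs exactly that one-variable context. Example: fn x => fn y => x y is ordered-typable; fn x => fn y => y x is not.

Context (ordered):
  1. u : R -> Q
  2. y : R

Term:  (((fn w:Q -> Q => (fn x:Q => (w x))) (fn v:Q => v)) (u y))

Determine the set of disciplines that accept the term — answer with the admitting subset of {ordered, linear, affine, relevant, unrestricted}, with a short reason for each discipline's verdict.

admitting disciplines: ordered, linear, affine, relevant, unrestricted
usage: u ×1; y ×1; w [bound] ×1; x [bound] ×1; v [bound] ×1
order of uses: w, x, v, u, y
typing: well-typed at Q
ordered: ✓ — u, y, w, x, v: once each, no exchange needed
linear: ✓ — single use per variable (u, y, w, x, v)
affine: ✓ — no duplicate uses among u, y, w, x, v
relevant: ✓ — u, y, w, x, v: all used, weakening unneeded
unrestricted: ✓ — simply typable at Q; W, C, E all held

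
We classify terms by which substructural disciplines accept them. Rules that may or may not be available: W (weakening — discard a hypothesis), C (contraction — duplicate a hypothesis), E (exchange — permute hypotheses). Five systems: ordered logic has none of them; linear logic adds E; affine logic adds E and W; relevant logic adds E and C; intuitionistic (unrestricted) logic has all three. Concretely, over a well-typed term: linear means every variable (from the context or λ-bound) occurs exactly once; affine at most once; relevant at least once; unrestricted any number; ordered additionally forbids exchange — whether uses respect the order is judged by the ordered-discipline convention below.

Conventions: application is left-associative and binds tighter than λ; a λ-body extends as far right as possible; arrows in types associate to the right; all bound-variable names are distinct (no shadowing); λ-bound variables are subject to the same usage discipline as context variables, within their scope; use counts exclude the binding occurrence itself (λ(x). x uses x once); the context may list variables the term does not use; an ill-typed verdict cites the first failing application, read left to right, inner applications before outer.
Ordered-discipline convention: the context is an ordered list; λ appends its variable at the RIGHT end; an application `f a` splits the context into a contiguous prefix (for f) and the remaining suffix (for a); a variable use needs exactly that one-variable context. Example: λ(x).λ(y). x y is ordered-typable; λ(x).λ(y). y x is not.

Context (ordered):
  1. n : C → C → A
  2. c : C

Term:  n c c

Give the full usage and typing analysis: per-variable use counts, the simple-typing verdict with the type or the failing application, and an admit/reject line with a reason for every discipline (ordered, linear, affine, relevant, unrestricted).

use counts: n ×1, c ×2
uses in reading order: n, c, c
typing: well-typed — term : A
ordered: ✗, c ×2 used more than once (contraction)
linear: ✗, c ×2 used more than once (contraction)
affine: ✗, c ×2 used more than once (contraction)
relevant: ✓, at least one use each (n, c)
unrestricted: ✓, simply typable at A; W, C, E all held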